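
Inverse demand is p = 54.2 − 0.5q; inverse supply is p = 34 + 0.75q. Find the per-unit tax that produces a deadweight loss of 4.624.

Competitive equilibrium: 54.2 − 0.5q = 34 + 0.75q → q* = 16.16, p* = 46.12.
A tax t gives Δq = t/1.25 and wedge t, so DWL = t²/2.5.
t²/2.5 = 4.624 → t² = 11.56 → t = 3.4.

3.4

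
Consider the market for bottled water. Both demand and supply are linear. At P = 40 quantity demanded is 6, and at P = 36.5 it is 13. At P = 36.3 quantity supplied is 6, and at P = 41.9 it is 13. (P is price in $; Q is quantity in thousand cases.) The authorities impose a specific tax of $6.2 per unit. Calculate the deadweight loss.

Demand slope = (36.5 − 40)/(13 − 6) = −0.5, so P = 43 − 0.5Q.
Supply slope = (41.9 − 36.3)/(13 − 6) = 0.8, so P = 31.5 + 0.8Q.
Competitive equilibrium: 43 − 0.5Q = 31.5 + 0.8Q → Q* = 8.8462, P* = 38.5769.
With the tax, the buyer price exceeds the seller price by 6.2: (43 − 0.5Q) − (31.5 + 0.8Q) = 6.2 → Q' = 4.0769.
ΔQ = 8.8462 − 4.0769 = 4.7693; the wedge equals the tax, 6.2.
DWL = ½ × 4.7693 × 6.2 = $14.78 thousand.

$14.78 thousand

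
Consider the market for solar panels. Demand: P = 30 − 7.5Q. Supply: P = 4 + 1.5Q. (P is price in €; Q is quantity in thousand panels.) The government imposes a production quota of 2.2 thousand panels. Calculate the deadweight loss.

€2.14 thousand

Competitive equilibrium: 30 − 7.5Q = 4 + 1.5Q → Q* = 2.8889, P* = 8.3333.
At Q = 2.2: demand price = 30 − 7.5·2.2 = 13.5; supply price = 4 + 1.5·2.2 = 7.3.
ΔQ = 2.8889 − 2.2 = 0.6889; wedge = 13.5 − 7.3 = 6.2.
Welfare loss = ½ × 0.6889 × 6.2 = €2.14 thousand.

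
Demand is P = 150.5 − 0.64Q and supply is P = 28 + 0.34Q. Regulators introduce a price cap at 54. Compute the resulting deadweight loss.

Competitive equilibrium: 150.5 − 0.64Q = 28 + 0.34Q → Q* = 125, P* = 70.5.
At the ceiling P = 54, quantity supplied = (54 − 28)/0.34 = 76.4706.
Willingness to pay at Q' = 76.4706: 150.5 − 0.64·76.4706 = 101.5588.
ΔQ = 125 − 76.4706 = 48.5294; wedge = 101.5588 − 54 = 47.5588.
DWL = ½ × 48.5294 × 47.5588 = 1154.

1154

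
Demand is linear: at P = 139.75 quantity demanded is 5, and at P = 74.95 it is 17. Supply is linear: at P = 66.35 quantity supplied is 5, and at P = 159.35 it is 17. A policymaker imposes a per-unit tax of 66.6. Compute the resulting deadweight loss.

168.65

Demand slope = (74.95 − 139.75)/(17 − 5) = −5.4, so P = 166.75 − 5.4Q.
Supply slope = (159.35 − 66.35)/(17 − 5) = 7.75, so P = 27.6 + 7.75Q.
Competitive equilibrium: 166.75 − 5.4Q = 27.6 + 7.75Q → Q* = 10.5817, P* = 109.6086.
With the tax, the buyer price exceeds the seller price by 66.6: (166.75 − 5.4Q) − (27.6 + 7.75Q) = 66.6 → Q' = 5.5171.
ΔQ = 10.5817 − 5.5171 = 5.0646; the wedge equals the tax, 66.6.
Welfare loss = ½ × 5.0646 × 66.6 = 168.65.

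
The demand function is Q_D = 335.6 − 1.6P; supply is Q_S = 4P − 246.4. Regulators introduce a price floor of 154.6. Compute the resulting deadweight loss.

In inverse form: demand P = 209.75 − 0.625Q, supply P = 61.6 + 0.25Q.
Competitive equilibrium: 209.75 − 0.625Q = 61.6 + 0.25Q → Q* = 169.314286, P* = 103.928571.
At the floor P = 154.6, quantity demanded = (209.75 − 154.6)/0.625 = 88.24.
Sellers' marginal cost at Q' = 88.24: 61.6 + 0.25·88.24 = 83.66.
ΔQ = 169.314286 − 88.24 = 81.074286; wedge = 154.6 − 83.66 = 70.94.
The triangle = ½ × 81.074286 × 70.94 = 2875.70.

2875.70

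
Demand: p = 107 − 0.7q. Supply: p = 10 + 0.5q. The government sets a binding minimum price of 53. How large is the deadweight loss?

8.17

Competitive equilibrium: 107 − 0.7q = 10 + 0.5q → q* = 80.8333, p* = 50.4167.
At the floor p = 53, quantity demanded = (107 − 53)/0.7 = 77.1429.
Sellers' marginal cost at q' = 77.1429: 10 + 0.5·77.1429 = 48.5715.
Δq = 80.8333 − 77.1429 = 3.6904; wedge = 53 − 48.5715 = 4.4285.
Deadweight loss = ½ × 3.6904 × 4.4285 = 8.17.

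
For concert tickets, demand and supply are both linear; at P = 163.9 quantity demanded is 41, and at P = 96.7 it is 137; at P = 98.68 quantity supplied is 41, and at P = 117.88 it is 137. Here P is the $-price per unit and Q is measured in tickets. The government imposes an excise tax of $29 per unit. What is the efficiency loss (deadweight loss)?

Demand slope = (96.7 − 163.9)/(137 − 41) = −0.7, so P = 192.6 − 0.7Q.
Supply slope = (117.88 − 98.68)/(137 − 41) = 0.2, so P = 90.48 + 0.2Q.
Competitive equilibrium: 192.6 − 0.7Q = 90.48 + 0.2Q → Q* = 113.4667, P* = 113.1733.
With the tax, the buyer price exceeds the seller price by 29: (192.6 − 0.7Q) − (90.48 + 0.2Q) = 29 → Q' = 81.2444.
ΔQ = 113.4667 − 81.2444 = 32.2223; the wedge equals the tax, 29.
DWL = ½ × 32.2223 × 29 = $467.22.

$467.22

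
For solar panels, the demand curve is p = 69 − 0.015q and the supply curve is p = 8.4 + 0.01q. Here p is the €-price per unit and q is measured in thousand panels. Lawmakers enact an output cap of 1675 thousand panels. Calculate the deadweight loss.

Competitive equilibrium: 69 − 0.015q = 8.4 + 0.01q → q* = 2424, p* = 32.64.
At q = 1675: demand price = 69 − 0.015·1675 = 43.875; supply price = 8.4 + 0.01·1675 = 25.15.
Δq = 2424 − 1675 = 749; wedge = 43.875 − 25.15 = 18.725.
Deadweight loss = ½ × 749 × 18.725 = €7012.51 thousand.

€7012.51 thousand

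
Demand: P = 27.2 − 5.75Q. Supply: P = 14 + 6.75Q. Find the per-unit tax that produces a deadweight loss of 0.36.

3

Competitive equilibrium: 27.2 − 5.75Q = 14 + 6.75Q → Q* = 1.056, P* = 21.128.
A tax t gives ΔQ = t/12.5 and wedge t, so DWL = t²/25.
t²/25 = 0.36 → t² = 9 → t = 3.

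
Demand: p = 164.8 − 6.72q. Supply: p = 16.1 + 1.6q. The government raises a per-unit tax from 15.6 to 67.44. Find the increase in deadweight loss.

258.70

Competitive equilibrium: 164.8 − 6.72q = 16.1 + 1.6q → q* = 17.8726, p* = 44.6962.
For a per-unit tax t: Δq = t/8.32, so DWL = ½·t·(t/8.32) = t²/16.64.
At t = 15.6: DWL = 14.625. At t = 67.44: DWL = 273.327.
Increase = 273.327 − 14.625 = 258.70.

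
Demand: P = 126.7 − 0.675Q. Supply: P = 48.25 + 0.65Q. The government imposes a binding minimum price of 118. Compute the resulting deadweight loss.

Competitive equilibrium: 126.7 − 0.675Q = 48.25 + 0.65Q → Q* = 59.2075, P* = 86.7349.
At the floor P = 118, quantity demanded = (126.7 − 118)/0.675 = 12.8889.
Sellers' marginal cost at Q' = 12.8889: 48.25 + 0.65·12.8889 = 56.6278.
ΔQ = 59.2075 − 12.8889 = 46.3186; wedge = 118 − 56.6278 = 61.3722.
Deadweight loss = ½ × 46.3186 × 61.3722 = 1421.34.

1421.34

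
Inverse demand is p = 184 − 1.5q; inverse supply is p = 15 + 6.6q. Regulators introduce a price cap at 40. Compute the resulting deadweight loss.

1180.98

Competitive equilibrium: 184 − 1.5q = 15 + 6.6q → q* = 20.8642, p* = 152.7037.
At the ceiling p = 40, quantity supplied = (40 − 15)/6.6 = 3.7879.
Willingness to pay at q' = 3.7879: 184 − 1.5·3.7879 = 178.3182.
Δq = 20.8642 − 3.7879 = 17.0763; wedge = 178.3182 − 40 = 138.3182.
The triangle = ½ × 17.0763 × 138.3182 = 1180.98.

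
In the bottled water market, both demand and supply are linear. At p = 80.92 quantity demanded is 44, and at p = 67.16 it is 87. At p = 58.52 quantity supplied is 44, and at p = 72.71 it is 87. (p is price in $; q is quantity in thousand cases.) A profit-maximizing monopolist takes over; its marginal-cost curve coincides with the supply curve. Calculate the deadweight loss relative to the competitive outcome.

Demand slope = (67.16 − 80.92)/(87 − 44) = −0.32, so p = 95 − 0.32q.
Supply slope = (72.71 − 58.52)/(87 − 44) = 0.33, so p = 44 + 0.33q.
Competitive equilibrium: 95 − 0.32q = 44 + 0.33q → q* = 78.4615, p* = 69.8923.
Marginal revenue: MR = 95 − 0.64q. Set MR = MC: 95 − 0.64q = 44 + 0.33q → q_m = 52.5773.
Price p_m = 95 − 0.32·52.5773 = 78.1753; MC(q_m) = 44 + 0.33·52.5773 = 61.3505.
Competitive q* = 78.4615, so Δq = 25.8842; wedge = 78.1753 − 61.3505 = 16.8248.
DWL = ½ × 25.8842 × 16.8248 = $217.75 thousand.

$217.75 thousand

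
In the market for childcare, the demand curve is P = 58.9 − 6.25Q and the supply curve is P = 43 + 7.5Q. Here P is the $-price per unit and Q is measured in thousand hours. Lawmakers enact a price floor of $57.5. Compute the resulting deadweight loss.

Competitive equilibrium: 58.9 − 6.25Q = 43 + 7.5Q → Q* = 1.1564, P* = 51.6727.
At the floor P = 57.5, quantity demanded = (58.9 − 57.5)/6.25 = 0.224.
Sellers' marginal cost at Q' = 0.224: 43 + 7.5·0.224 = 44.68.
ΔQ = 1.1564 − 0.224 = 0.9324; wedge = 57.5 − 44.68 = 12.82.
The triangle = ½ × 0.9324 × 12.82 = $5.98 thousand.

$5.98 thousand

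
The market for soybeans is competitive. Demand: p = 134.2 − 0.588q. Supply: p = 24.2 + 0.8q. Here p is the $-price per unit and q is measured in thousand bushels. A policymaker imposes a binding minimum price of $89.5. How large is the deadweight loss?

Competitive equilibrium: 134.2 − 0.588q = 24.2 + 0.8q → q* = 79.2507, p* = 87.6006.
At the floor p = 89.5, quantity demanded = (134.2 − 89.5)/0.588 = 76.0204.
Sellers' marginal cost at q' = 76.0204: 24.2 + 0.8·76.0204 = 85.0163.
Δq = 79.2507 − 76.0204 = 3.2303; wedge = 89.5 − 85.0163 = 4.4837.
The triangle = ½ × 3.2303 × 4.4837 = $7.24 thousand.

$7.24 thousand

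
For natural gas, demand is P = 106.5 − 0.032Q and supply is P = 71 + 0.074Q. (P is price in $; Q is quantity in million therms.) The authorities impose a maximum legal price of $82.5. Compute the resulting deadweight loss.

$1707.68 million

Competitive equilibrium: 106.5 − 0.032Q = 71 + 0.074Q → Q* = 334.9057, P* = 95.783.
At the ceiling P = 82.5, quantity supplied = (82.5 − 71)/0.074 = 155.4054.
Willingness to pay at Q' = 155.4054: 106.5 − 0.032·155.4054 = 101.527.
ΔQ = 334.9057 − 155.4054 = 179.5003; wedge = 101.527 − 82.5 = 19.027.
The triangle = ½ × 179.5003 × 19.027 = $1707.68 million.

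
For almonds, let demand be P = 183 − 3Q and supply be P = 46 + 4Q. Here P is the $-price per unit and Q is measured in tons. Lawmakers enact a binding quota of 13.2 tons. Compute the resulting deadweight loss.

Competitive equilibrium: 183 − 3Q = 46 + 4Q → Q* = 19.5714, P* = 124.2857.
At Q = 13.2: demand price = 183 − 3·13.2 = 143.4; supply price = 46 + 4·13.2 = 98.8.
ΔQ = 19.5714 − 13.2 = 6.3714; wedge = 143.4 − 98.8 = 44.6.
Welfare loss = ½ × 6.3714 × 44.6 = $142.08.

$142.08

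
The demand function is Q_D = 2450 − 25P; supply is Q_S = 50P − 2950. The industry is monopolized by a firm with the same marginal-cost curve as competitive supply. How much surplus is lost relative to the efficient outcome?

2028

In inverse form: demand P = 98 − 0.04Q, supply P = 59 + 0.02Q.
Competitive equilibrium: 98 − 0.04Q = 59 + 0.02Q → Q* = 650, P* = 72.
Marginal revenue: MR = 98 − 0.08Q. Set MR = MC: 98 − 0.08Q = 59 + 0.02Q → Q_m = 390.
Price P_m = 98 − 0.04·390 = 82.4; MC(Q_m) = 59 + 0.02·390 = 66.8.
Competitive Q* = 650, so ΔQ = 260; wedge = 82.4 − 66.8 = 15.6.
DWL = ½ × 260 × 15.6 = 2028.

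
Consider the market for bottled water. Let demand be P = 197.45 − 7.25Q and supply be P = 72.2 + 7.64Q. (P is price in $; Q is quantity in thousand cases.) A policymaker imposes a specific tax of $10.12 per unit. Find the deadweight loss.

$3.44 thousand

Competitive equilibrium: 197.45 − 7.25Q = 72.2 + 7.64Q → Q* = 8.4117, P* = 136.4653.
With the tax, the buyer price exceeds the seller price by 10.12: (197.45 − 7.25Q) − (72.2 + 7.64Q) = 10.12 → Q' = 7.732.
ΔQ = 8.4117 − 7.732 = 0.6797; the wedge equals the tax, 10.12.
DWL = ½ × 0.6797 × 10.12 = $3.44 thousand.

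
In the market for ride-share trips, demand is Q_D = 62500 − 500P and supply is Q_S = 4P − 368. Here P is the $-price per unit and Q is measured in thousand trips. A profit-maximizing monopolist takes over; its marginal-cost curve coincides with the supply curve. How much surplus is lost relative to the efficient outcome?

$0.13 thousand

In inverse form: demand P = 125 − 0.002Q, supply P = 92 + 0.25Q.
Competitive equilibrium: 125 − 0.002Q = 92 + 0.25Q → Q* = 130.9524, P* = 124.7381.
Marginal revenue: MR = 125 − 0.004Q. Set MR = MC: 125 − 0.004Q = 92 + 0.25Q → Q_m = 129.9213.
Price P_m = 125 − 0.002·129.9213 = 124.7402; MC(Q_m) = 92 + 0.25·129.9213 = 124.4803.
Competitive Q* = 130.9524, so ΔQ = 1.0311; wedge = 124.7402 − 124.4803 = 0.2599.
The triangle = ½ × 1.0311 × 0.2599 = $0.13 thousand.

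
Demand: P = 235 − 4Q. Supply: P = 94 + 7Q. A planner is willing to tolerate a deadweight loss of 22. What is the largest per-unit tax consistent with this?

22

Competitive equilibrium: 235 − 4Q = 94 + 7Q → Q* = 12.8182, P* = 183.7273.
A tax t gives ΔQ = t/11 and wedge t, so DWL = t²/22.
t²/22 = 22 → t² = 484 → t = 22.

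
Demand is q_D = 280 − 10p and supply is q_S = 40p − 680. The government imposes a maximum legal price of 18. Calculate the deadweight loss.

144

In inverse form: demand p = 28 − 0.1q, supply p = 17 + 0.025q.
Competitive equilibrium: 28 − 0.1q = 17 + 0.025q → q* = 88, p* = 19.2.
At the ceiling p = 18, quantity supplied = (18 − 17)/0.025 = 40.
Willingness to pay at q' = 40: 28 − 0.1·40 = 24.
Δq = 88 − 40 = 48; wedge = 24 − 18 = 6.
Deadweight loss = ½ × 48 × 6 = 144.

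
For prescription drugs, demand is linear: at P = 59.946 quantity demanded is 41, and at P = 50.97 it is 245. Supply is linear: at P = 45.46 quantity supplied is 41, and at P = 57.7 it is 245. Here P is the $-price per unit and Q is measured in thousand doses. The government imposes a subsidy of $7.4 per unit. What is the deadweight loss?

Demand slope = (50.97 − 59.946)/(245 − 41) = −0.044, so P = 61.75 − 0.044Q.
Supply slope = (57.7 − 45.46)/(245 − 41) = 0.06, so P = 43 + 0.06Q.
Competitive equilibrium: 61.75 − 0.044Q = 43 + 0.06Q → Q* = 180.2885, P* = 53.8173.
The subsidy lowers effective supply by 7.4: P = 35.6 + 0.06Q.
New quantity: 61.75 − 0.044Q = 35.6 + 0.06Q → Q' = 251.4423.
Overproduction ΔQ = 251.4423 − 180.2885 = 71.1538; wedge = subsidy = 7.4.
DWL = ½ × 71.1538 × 7.4 = $263.27 thousand.

$263.27 thousand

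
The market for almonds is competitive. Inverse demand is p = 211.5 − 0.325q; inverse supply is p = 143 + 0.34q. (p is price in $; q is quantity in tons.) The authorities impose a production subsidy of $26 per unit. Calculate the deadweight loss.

Competitive equilibrium: 211.5 − 0.325q = 143 + 0.34q → q* = 103.0075, p* = 178.0226.
The subsidy lowers effective supply by 26: p = 117 + 0.34q.
New quantity: 211.5 − 0.325q = 117 + 0.34q → q' = 142.1053.
Overproduction Δq = 142.1053 − 103.0075 = 39.0978; wedge = subsidy = 26.
DWL = ½ × 39.0978 × 26 = $508.27.

$508.27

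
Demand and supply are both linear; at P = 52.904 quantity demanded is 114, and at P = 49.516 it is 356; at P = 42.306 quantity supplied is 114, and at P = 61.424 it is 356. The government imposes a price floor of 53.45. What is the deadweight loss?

1087.91

Demand slope = (49.516 − 52.904)/(356 − 114) = −0.014, so P = 54.5 − 0.014Q.
Supply slope = (61.424 − 42.306)/(356 − 114) = 0.079, so P = 33.3 + 0.079Q.
Competitive equilibrium: 54.5 − 0.014Q = 33.3 + 0.079Q → Q* = 227.957, P* = 51.3086.
At the floor P = 53.45, quantity demanded = (54.5 − 53.45)/0.014 = 75.
Sellers' marginal cost at Q' = 75: 33.3 + 0.079·75 = 39.225.
ΔQ = 227.957 − 75 = 152.957; wedge = 53.45 − 39.225 = 14.225.
The triangle = ½ × 152.957 × 14.225 = 1087.91.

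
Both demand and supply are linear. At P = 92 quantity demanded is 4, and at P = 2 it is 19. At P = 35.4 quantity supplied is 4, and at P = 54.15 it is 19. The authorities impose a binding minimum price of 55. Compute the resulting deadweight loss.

9.75

Demand slope = (2 − 92)/(19 − 4) = −6, so P = 116 − 6Q.
Supply slope = (54.15 − 35.4)/(19 − 4) = 1.25, so P = 30.4 + 1.25Q.
Competitive equilibrium: 116 − 6Q = 30.4 + 1.25Q → Q* = 11.8069, P* = 45.1586.
At the floor P = 55, quantity demanded = (116 − 55)/6 = 10.1667.
Sellers' marginal cost at Q' = 10.1667: 30.4 + 1.25·10.1667 = 43.1084.
ΔQ = 11.8069 − 10.1667 = 1.6402; wedge = 55 − 43.1084 = 11.8916.
DWL = ½ × 1.6402 × 11.8916 = 9.75.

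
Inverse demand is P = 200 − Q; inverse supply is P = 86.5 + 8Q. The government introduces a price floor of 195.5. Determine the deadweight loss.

296.06

Competitive equilibrium: 200 − Q = 86.5 + 8Q → Q* = 12.6111, P* = 187.3889.
At the floor P = 195.5, quantity demanded = (200 − 195.5)/1 = 4.5.
Sellers' marginal cost at Q' = 4.5: 86.5 + 8·4.5 = 122.5.
ΔQ = 12.6111 − 4.5 = 8.1111; wedge = 195.5 − 122.5 = 73.
DWL = ½ × 8.1111 × 73 = 296.06.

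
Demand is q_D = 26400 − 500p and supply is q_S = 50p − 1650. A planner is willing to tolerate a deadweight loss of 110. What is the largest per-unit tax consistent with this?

2.2

In inverse form: demand p = 52.8 − 0.002q, supply p = 33 + 0.02q.
Competitive equilibrium: 52.8 − 0.002q = 33 + 0.02q → q* = 900, p* = 51.
A tax t gives Δq = t/0.022 and wedge t, so DWL = t²/0.044.
t²/0.044 = 110 → t² = 4.84 → t = 2.2.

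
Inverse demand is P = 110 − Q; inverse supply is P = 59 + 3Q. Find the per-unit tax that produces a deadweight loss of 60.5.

Competitive equilibrium: 110 − Q = 59 + 3Q → Q* = 12.75, P* = 97.25.
A tax t gives ΔQ = t/4 and wedge t, so DWL = t²/8.
t²/8 = 60.5 → t² = 484 → t = 22.

22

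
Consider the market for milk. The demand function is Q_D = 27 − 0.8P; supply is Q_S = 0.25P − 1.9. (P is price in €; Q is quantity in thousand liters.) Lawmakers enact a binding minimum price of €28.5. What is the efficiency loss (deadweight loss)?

In inverse form: demand P = 33.75 − 1.25Q, supply P = 7.6 + 4Q.
Competitive equilibrium: 33.75 − 1.25Q = 7.6 + 4Q → Q* = 4.981, P* = 27.5238.
At the floor P = 28.5, quantity demanded = (33.75 − 28.5)/1.25 = 4.2.
Sellers' marginal cost at Q' = 4.2: 7.6 + 4·4.2 = 24.4.
ΔQ = 4.981 − 4.2 = 0.781; wedge = 28.5 − 24.4 = 4.1.
Welfare loss = ½ × 0.781 × 4.1 = €1.60 thousand.

€1.60 thousand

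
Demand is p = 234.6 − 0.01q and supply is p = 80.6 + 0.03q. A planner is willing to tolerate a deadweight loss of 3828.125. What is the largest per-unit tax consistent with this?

17.5

Competitive equilibrium: 234.6 − 0.01q = 80.6 + 0.03q → q* = 3850, p* = 196.1.
A tax t gives Δq = t/0.04 and wedge t, so DWL = t²/0.08.
t²/0.08 = 3828.125 → t² = 306.25 → t = 17.5.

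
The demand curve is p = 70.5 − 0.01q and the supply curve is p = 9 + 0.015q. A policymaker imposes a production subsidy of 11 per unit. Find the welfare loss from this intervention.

2420

Competitive equilibrium: 70.5 − 0.01q = 9 + 0.015q → q* = 2460, p* = 45.9.
The subsidy lowers effective supply by 11: p = 0.015q − 2.
New quantity: 70.5 − 0.01q = 0.015q − 2 → q' = 2900.
Overproduction Δq = 2900 − 2460 = 440; wedge = subsidy = 11.
The triangle = ½ × 440 × 11 = 2420.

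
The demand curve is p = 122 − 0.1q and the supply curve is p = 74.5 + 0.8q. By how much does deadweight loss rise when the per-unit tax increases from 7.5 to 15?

93.75

Competitive equilibrium: 122 − 0.1q = 74.5 + 0.8q → q* = 52.7778, p* = 116.7222.
For a per-unit tax t: Δq = t/0.9, so DWL = ½·t·(t/0.9) = t²/1.8.
At t = 7.5: DWL = 31.25. At t = 15: DWL = 125.
Increase = 125 − 31.25 = 93.75.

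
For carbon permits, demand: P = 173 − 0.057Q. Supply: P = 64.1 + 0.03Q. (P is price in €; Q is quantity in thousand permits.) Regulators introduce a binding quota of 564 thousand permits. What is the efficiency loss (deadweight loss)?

Competitive equilibrium: 173 − 0.057Q = 64.1 + 0.03Q → Q* = 1251.72414, P* = 101.65172.
At Q = 564: demand price = 173 − 0.057·564 = 140.852; supply price = 64.1 + 0.03·564 = 81.02.
ΔQ = 1251.72414 − 564 = 687.72414; wedge = 140.852 − 81.02 = 59.832.
DWL = ½ × 687.72414 × 59.832 = €20573.96 thousand.

€20573.96 thousand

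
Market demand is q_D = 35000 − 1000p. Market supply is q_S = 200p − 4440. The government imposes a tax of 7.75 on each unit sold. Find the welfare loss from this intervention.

5005.21

In inverse form: demand p = 35 − 0.001q, supply p = 22.2 + 0.005q.
Competitive equilibrium: 35 − 0.001q = 22.2 + 0.005q → q* = 2133.3333, p* = 32.8667.
With the tax, the buyer price exceeds the seller price by 7.75: (35 − 0.001q) − (22.2 + 0.005q) = 7.75 → q' = 841.6667.
Δq = 2133.3333 − 841.6667 = 1291.6666; the wedge equals the tax, 7.75.
DWL = ½ × 1291.6666 × 7.75 = 5005.21.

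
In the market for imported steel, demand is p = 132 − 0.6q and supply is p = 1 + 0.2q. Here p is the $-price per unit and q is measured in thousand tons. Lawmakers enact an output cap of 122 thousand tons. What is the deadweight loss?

$697.225 thousand

Competitive equilibrium: 132 − 0.6q = 1 + 0.2q → q* = 163.75, p* = 33.75.
At q = 122: demand price = 132 − 0.6·122 = 58.8; supply price = 1 + 0.2·122 = 25.4.
Δq = 163.75 − 122 = 41.75; wedge = 58.8 − 25.4 = 33.4.
Deadweight loss = ½ × 41.75 × 33.4 = $697.225 thousand.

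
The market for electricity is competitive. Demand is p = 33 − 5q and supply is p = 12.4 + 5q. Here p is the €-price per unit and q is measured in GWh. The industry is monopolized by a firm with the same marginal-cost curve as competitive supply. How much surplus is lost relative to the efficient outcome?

Competitive equilibrium: 33 − 5q = 12.4 + 5q → q* = 2.06, p* = 22.7.
Marginal revenue: MR = 33 − 10q. Set MR = MC: 33 − 10q = 12.4 + 5q → q_m = 1.3733.
Price p_m = 33 − 5·1.3733 = 26.1335; MC(q_m) = 12.4 + 5·1.3733 = 19.2665.
Competitive q* = 2.06, so Δq = 0.6867; wedge = 26.1335 − 19.2665 = 6.867.
Welfare loss = ½ × 0.6867 × 6.867 = €2.36.

€2.36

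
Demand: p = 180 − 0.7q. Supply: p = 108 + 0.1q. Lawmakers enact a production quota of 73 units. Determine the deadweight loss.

115.60

Competitive equilibrium: 180 − 0.7q = 108 + 0.1q → q* = 90, p* = 117.
At q = 73: demand price = 180 − 0.7·73 = 128.9; supply price = 108 + 0.1·73 = 115.3.
Δq = 90 − 73 = 17; wedge = 128.9 − 115.3 = 13.6.
Deadweight loss = ½ × 17 × 13.6 = 115.60.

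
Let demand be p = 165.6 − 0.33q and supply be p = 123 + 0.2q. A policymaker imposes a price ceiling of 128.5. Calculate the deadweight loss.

740.94

Competitive equilibrium: 165.6 − 0.33q = 123 + 0.2q → q* = 80.3774, p* = 139.0755.
At the ceiling p = 128.5, quantity supplied = (128.5 − 123)/0.2 = 27.5.
Willingness to pay at q' = 27.5: 165.6 − 0.33·27.5 = 156.525.
Δq = 80.3774 − 27.5 = 52.8774; wedge = 156.525 − 128.5 = 28.025.
Welfare loss = ½ × 52.8774 × 28.025 = 740.94.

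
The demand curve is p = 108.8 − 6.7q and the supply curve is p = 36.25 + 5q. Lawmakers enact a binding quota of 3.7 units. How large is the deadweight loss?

Competitive equilibrium: 108.8 − 6.7q = 36.25 + 5q → q* = 6.2009, p* = 67.2543.
At q = 3.7: demand price = 108.8 − 6.7·3.7 = 84.01; supply price = 36.25 + 5·3.7 = 54.75.
Δq = 6.2009 − 3.7 = 2.5009; wedge = 84.01 − 54.75 = 29.26.
The triangle = ½ × 2.5009 × 29.26 = 36.59.

36.59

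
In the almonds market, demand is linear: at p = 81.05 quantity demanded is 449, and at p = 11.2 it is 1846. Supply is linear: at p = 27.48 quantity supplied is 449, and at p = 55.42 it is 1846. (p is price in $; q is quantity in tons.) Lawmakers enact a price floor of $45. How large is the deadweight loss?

$68.64

Demand slope = (11.2 − 81.05)/(1846 − 449) = −0.05, so p = 103.5 − 0.05q.
Supply slope = (55.42 − 27.48)/(1846 − 449) = 0.02, so p = 18.5 + 0.02q.
Competitive equilibrium: 103.5 − 0.05q = 18.5 + 0.02q → q* = 1214.2857, p* = 42.7857.
At the floor p = 45, quantity demanded = (103.5 − 45)/0.05 = 1170.
Sellers' marginal cost at q' = 1170: 18.5 + 0.02·1170 = 41.9.
Δq = 1214.2857 − 1170 = 44.2857; wedge = 45 − 41.9 = 3.1.
Deadweight loss = ½ × 44.2857 × 3.1 = $68.64.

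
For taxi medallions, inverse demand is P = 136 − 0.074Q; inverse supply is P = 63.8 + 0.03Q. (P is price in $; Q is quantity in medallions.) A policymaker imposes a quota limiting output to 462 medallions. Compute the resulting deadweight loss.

Competitive equilibrium: 136 − 0.074Q = 63.8 + 0.03Q → Q* = 694.2308, P* = 84.6269.
At Q = 462: demand price = 136 − 0.074·462 = 101.812; supply price = 63.8 + 0.03·462 = 77.66.
ΔQ = 694.2308 − 462 = 232.2308; wedge = 101.812 − 77.66 = 24.152.
DWL = ½ × 232.2308 × 24.152 = $2804.42.

$2804.42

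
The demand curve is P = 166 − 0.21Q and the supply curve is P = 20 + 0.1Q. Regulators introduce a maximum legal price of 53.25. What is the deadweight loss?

2971.86

Competitive equilibrium: 166 − 0.21Q = 20 + 0.1Q → Q* = 470.9677, P* = 67.0968.
At the ceiling P = 53.25, quantity supplied = (53.25 − 20)/0.1 = 332.5.
Willingness to pay at Q' = 332.5: 166 − 0.21·332.5 = 96.175.
ΔQ = 470.9677 − 332.5 = 138.4677; wedge = 96.175 − 53.25 = 42.925.
The triangle = ½ × 138.4677 × 42.925 = 2971.86.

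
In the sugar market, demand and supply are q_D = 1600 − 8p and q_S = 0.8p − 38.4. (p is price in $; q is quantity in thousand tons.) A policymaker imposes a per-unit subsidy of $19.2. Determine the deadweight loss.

In inverse form: demand p = 200 − 0.125q, supply p = 48 + 1.25q.
Competitive equilibrium: 200 − 0.125q = 48 + 1.25q → q* = 110.5455, p* = 186.1818.
The subsidy lowers effective supply by 19.2: p = 28.8 + 1.25q.
New quantity: 200 − 0.125q = 28.8 + 1.25q → q' = 124.5091.
Overproduction Δq = 124.5091 − 110.5455 = 13.9636; wedge = subsidy = 19.2.
Welfare loss = ½ × 13.9636 × 19.2 = $134.05 thousand.

$134.05 thousand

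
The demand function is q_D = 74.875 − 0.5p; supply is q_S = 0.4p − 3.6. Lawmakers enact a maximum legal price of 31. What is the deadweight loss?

1136.81

In inverse form: demand p = 149.75 − 2q, supply p = 9 + 2.5q.
Competitive equilibrium: 149.75 − 2q = 9 + 2.5q → q* = 31.2778, p* = 87.1944.
At the ceiling p = 31, quantity supplied = (31 − 9)/2.5 = 8.8.
Willingness to pay at q' = 8.8: 149.75 − 2·8.8 = 132.15.
Δq = 31.2778 − 8.8 = 22.4778; wedge = 132.15 − 31 = 101.15.
DWL = ½ × 22.4778 × 101.15 = 1136.81.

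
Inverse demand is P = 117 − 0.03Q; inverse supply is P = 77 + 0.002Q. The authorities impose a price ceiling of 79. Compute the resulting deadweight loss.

1000

Competitive equilibrium: 117 − 0.03Q = 77 + 0.002Q → Q* = 1250, P* = 79.5.
At the ceiling P = 79, quantity supplied = (79 − 77)/0.002 = 1000.
Willingness to pay at Q' = 1000: 117 − 0.03·1000 = 87.
ΔQ = 1250 − 1000 = 250; wedge = 87 − 79 = 8.
Welfare loss = ½ × 250 × 8 = 1000.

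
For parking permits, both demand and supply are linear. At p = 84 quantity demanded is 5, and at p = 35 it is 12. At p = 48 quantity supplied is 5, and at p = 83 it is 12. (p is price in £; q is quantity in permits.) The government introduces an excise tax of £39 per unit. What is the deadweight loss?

Demand slope = (35 − 84)/(12 − 5) = −7, so p = 119 − 7q.
Supply slope = (83 − 48)/(12 − 5) = 5, so p = 23 + 5q.
Competitive equilibrium: 119 − 7q = 23 + 5q → q* = 8, p* = 63.
With the tax, the buyer price exceeds the seller price by 39: (119 − 7q) − (23 + 5q) = 39 → q' = 4.75.
Δq = 8 − 4.75 = 3.25; the wedge equals the tax, 39.
DWL = ½ × 3.25 × 39 = £63.375.

£63.375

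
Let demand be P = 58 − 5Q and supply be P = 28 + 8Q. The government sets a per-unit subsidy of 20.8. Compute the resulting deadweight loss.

16.64

Competitive equilibrium: 58 − 5Q = 28 + 8Q → Q* = 2.3077, P* = 46.4615.
The subsidy lowers effective supply by 20.8: P = 7.2 + 8Q.
New quantity: 58 − 5Q = 7.2 + 8Q → Q' = 3.9077.
Overproduction ΔQ = 3.9077 − 2.3077 = 1.6; wedge = subsidy = 20.8.
Deadweight loss = ½ × 1.6 × 20.8 = 16.64.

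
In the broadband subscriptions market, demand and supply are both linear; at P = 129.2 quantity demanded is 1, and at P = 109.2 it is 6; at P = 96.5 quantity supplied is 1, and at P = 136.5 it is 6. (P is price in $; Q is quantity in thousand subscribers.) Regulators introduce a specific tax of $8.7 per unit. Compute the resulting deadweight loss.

Demand slope = (109.2 − 129.2)/(6 − 1) = −4, so P = 133.2 − 4Q.
Supply slope = (136.5 − 96.5)/(6 − 1) = 8, so P = 88.5 + 8Q.
Competitive equilibrium: 133.2 − 4Q = 88.5 + 8Q → Q* = 3.725, P* = 118.3.
With the tax, the buyer price exceeds the seller price by 8.7: (133.2 − 4Q) − (88.5 + 8Q) = 8.7 → Q' = 3.
ΔQ = 3.725 − 3 = 0.725; the wedge equals the tax, 8.7.
Deadweight loss = ½ × 0.725 × 8.7 = $3.15 thousand.

$3.15 thousand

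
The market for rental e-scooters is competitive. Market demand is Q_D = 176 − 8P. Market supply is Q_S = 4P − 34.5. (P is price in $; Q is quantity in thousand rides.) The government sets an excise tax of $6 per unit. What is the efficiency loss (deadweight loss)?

In inverse form: demand P = 22 − 0.125Q, supply P = 8.625 + 0.25Q.
Competitive equilibrium: 22 − 0.125Q = 8.625 + 0.25Q → Q* = 35.6667, P* = 17.5417.
With the tax, the buyer price exceeds the seller price by 6: (22 − 0.125Q) − (8.625 + 0.25Q) = 6 → Q' = 19.6667.
ΔQ = 35.6667 − 19.6667 = 16; the wedge equals the tax, 6.
DWL = ½ × 16 × 6 = $48 thousand.

$48 thousand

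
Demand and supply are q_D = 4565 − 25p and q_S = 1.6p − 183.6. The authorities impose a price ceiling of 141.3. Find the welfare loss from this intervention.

1179.12

In inverse form: demand p = 182.6 − 0.04q, supply p = 114.75 + 0.625q.
Competitive equilibrium: 182.6 − 0.04q = 114.75 + 0.625q → q* = 102.0301, p* = 178.5188.
At the ceiling p = 141.3, quantity supplied = (141.3 − 114.75)/0.625 = 42.48.
Willingness to pay at q' = 42.48: 182.6 − 0.04·42.48 = 180.9008.
Δq = 102.0301 − 42.48 = 59.5501; wedge = 180.9008 − 141.3 = 39.6008.
Welfare loss = ½ × 59.5501 × 39.6008 = 1179.12.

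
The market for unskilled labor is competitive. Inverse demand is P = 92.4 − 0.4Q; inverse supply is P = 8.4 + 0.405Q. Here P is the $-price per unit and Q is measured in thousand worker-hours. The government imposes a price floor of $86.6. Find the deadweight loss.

Competitive equilibrium: 92.4 − 0.4Q = 8.4 + 0.405Q → Q* = 104.3478, P* = 50.6609.
At the floor P = 86.6, quantity demanded = (92.4 − 86.6)/0.4 = 14.5.
Sellers' marginal cost at Q' = 14.5: 8.4 + 0.405·14.5 = 14.2725.
ΔQ = 104.3478 − 14.5 = 89.8478; wedge = 86.6 − 14.2725 = 72.3275.
Deadweight loss = ½ × 89.8478 × 72.3275 = $3249.23 thousand.

$3249.23 thousand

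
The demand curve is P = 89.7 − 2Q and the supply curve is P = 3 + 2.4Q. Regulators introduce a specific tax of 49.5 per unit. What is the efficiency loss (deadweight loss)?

Competitive equilibrium: 89.7 − 2Q = 3 + 2.4Q → Q* = 19.7045, P* = 50.2909.
With the tax, the buyer price exceeds the seller price by 49.5: (89.7 − 2Q) − (3 + 2.4Q) = 49.5 → Q' = 8.4545.
ΔQ = 19.7045 − 8.4545 = 11.25; the wedge equals the tax, 49.5.
The triangle = ½ × 11.25 × 49.5 = 278.44.

278.44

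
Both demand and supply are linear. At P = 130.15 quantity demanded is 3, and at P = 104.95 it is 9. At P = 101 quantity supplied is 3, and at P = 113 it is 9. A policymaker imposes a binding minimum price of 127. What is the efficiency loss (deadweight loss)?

48.41

Demand slope = (104.95 − 130.15)/(9 − 3) = −4.2, so P = 142.75 − 4.2Q.
Supply slope = (113 − 101)/(9 − 3) = 2, so P = 95 + 2Q.
Competitive equilibrium: 142.75 − 4.2Q = 95 + 2Q → Q* = 7.7016, P* = 110.4032.
At the floor P = 127, quantity demanded = (142.75 − 127)/4.2 = 3.75.
Sellers' marginal cost at Q' = 3.75: 95 + 2·3.75 = 102.5.
ΔQ = 7.7016 − 3.75 = 3.9516; wedge = 127 − 102.5 = 24.5.
DWL = ½ × 3.9516 × 24.5 = 48.41.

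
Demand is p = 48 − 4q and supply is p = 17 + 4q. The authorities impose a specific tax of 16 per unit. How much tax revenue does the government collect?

Competitive equilibrium: 48 − 4q = 17 + 4q → q* = 3.875, p* = 32.5.
With the tax, the buyer price exceeds the seller price by 16: (48 − 4q) − (17 + 4q) = 16 → q' = 1.875.
Tax revenue = 16 × 1.875 = 30.

30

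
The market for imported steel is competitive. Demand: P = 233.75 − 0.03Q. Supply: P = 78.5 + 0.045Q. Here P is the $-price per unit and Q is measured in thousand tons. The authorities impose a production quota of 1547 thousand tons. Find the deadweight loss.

Competitive equilibrium: 233.75 − 0.03Q = 78.5 + 0.045Q → Q* = 2070, P* = 171.65.
At Q = 1547: demand price = 233.75 − 0.03·1547 = 187.34; supply price = 78.5 + 0.045·1547 = 148.115.
ΔQ = 2070 − 1547 = 523; wedge = 187.34 − 148.115 = 39.225.
Deadweight loss = ½ × 523 × 39.225 = $10257.34 thousand.

$10257.34 thousand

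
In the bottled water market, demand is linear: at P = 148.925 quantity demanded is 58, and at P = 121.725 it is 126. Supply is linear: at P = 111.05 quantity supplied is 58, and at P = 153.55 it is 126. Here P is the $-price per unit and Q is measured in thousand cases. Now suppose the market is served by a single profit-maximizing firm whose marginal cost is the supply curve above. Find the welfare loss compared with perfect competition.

Demand slope = (121.725 − 148.925)/(126 − 58) = −0.4, so P = 172.125 − 0.4Q.
Supply slope = (153.55 − 111.05)/(126 − 58) = 0.625, so P = 74.8 + 0.625Q.
Competitive equilibrium: 172.125 − 0.4Q = 74.8 + 0.625Q → Q* = 94.9512, P* = 134.1445.
Marginal revenue: MR = 172.125 − 0.8Q. Set MR = MC: 172.125 − 0.8Q = 74.8 + 0.625Q → Q_m = 68.2982.
Price P_m = 172.125 − 0.4·68.2982 = 144.8057; MC(Q_m) = 74.8 + 0.625·68.2982 = 117.4864.
Competitive Q* = 94.9512, so ΔQ = 26.653; wedge = 144.8057 − 117.4864 = 27.3193.
The triangle = ½ × 26.653 × 27.3193 = $364.07 thousand.

$364.07 thousand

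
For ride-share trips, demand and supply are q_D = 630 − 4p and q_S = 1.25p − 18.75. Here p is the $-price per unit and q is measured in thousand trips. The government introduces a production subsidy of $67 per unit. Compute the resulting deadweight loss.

In inverse form: demand p = 157.5 − 0.25q, supply p = 15 + 0.8q.
Competitive equilibrium: 157.5 − 0.25q = 15 + 0.8q → q* = 135.7143, p* = 123.5714.
The subsidy lowers effective supply by 67: p = 0.8q − 52.
New quantity: 157.5 − 0.25q = 0.8q − 52 → q' = 199.5238.
Overproduction Δq = 199.5238 − 135.7143 = 63.8095; wedge = subsidy = 67.
DWL = ½ × 63.8095 × 67 = $2137.62 thousand.

$2137.62 thousand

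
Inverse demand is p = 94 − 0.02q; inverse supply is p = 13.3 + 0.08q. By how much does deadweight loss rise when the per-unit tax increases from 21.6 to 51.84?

Competitive equilibrium: 94 − 0.02q = 13.3 + 0.08q → q* = 807, p* = 77.86.
For a per-unit tax t: Δq = t/0.1, so DWL = ½·t·(t/0.1) = t²/0.2.
At t = 21.6: DWL = 2332.8. At t = 51.84: DWL = 13436.928.
Increase = 13436.928 − 2332.8 = 11104.128.

11104.128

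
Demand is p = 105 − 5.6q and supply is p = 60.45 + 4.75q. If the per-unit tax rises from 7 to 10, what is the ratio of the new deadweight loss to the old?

2.041

Competitive equilibrium: 105 − 5.6q = 60.45 + 4.75q → q* = 4.3043, p* = 80.8957.
For a per-unit tax t: Δq = t/10.35, so DWL = ½·t·(t/10.35) = t²/20.7.
At t = 7: DWL = 2.367. At t = 10: DWL = 4.831.
Ratio = (10/7)² = 2.041.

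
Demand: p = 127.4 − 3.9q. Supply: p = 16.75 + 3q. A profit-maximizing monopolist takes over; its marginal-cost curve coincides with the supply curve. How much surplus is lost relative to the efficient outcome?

Competitive equilibrium: 127.4 − 3.9q = 16.75 + 3q → q* = 16.0362, p* = 64.8587.
Marginal revenue: MR = 127.4 − 7.8q. Set MR = MC: 127.4 − 7.8q = 16.75 + 3q → q_m = 10.2454.
Price p_m = 127.4 − 3.9·10.2454 = 87.4429; MC(q_m) = 16.75 + 3·10.2454 = 47.4862.
Competitive q* = 16.0362, so Δq = 5.7908; wedge = 87.4429 − 47.4862 = 39.9567.
Welfare loss = ½ × 5.7908 × 39.9567 = 115.69.

115.69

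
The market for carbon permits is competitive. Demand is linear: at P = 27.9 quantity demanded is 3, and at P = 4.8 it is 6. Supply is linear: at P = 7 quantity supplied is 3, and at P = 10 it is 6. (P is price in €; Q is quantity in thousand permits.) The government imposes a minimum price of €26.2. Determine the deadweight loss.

Demand slope = (4.8 − 27.9)/(6 − 3) = −7.7, so P = 51 − 7.7Q.
Supply slope = (10 − 7)/(6 − 3) = 1, so P = 4 + Q.
Competitive equilibrium: 51 − 7.7Q = 4 + Q → Q* = 5.4023, P* = 9.4023.
At the floor P = 26.2, quantity demanded = (51 − 26.2)/7.7 = 3.2208.
Sellers' marginal cost at Q' = 3.2208: 4 + 1·3.2208 = 7.2208.
ΔQ = 5.4023 − 3.2208 = 2.1815; wedge = 26.2 − 7.2208 = 18.9792.
Welfare loss = ½ × 2.1815 × 18.9792 = €20.70 thousand.

€20.70 thousand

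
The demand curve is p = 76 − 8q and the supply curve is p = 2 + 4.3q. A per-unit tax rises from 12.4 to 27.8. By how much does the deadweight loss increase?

25.17

Competitive equilibrium: 76 − 8q = 2 + 4.3q → q* = 6.0163, p* = 27.8699.
For a per-unit tax t: Δq = t/12.3, so DWL = ½·t·(t/12.3) = t²/24.6.
At t = 12.4: DWL = 6.25. At t = 27.8: DWL = 31.416.
Increase = 31.416 − 6.25 = 25.17.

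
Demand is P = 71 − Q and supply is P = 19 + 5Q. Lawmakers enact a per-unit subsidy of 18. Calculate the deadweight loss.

Competitive equilibrium: 71 − Q = 19 + 5Q → Q* = 8.6667, P* = 62.3333.
The subsidy lowers effective supply by 18: P = 1 + 5Q.
New quantity: 71 − Q = 1 + 5Q → Q' = 11.6667.
Overproduction ΔQ = 11.6667 − 8.6667 = 3; wedge = subsidy = 18.
The triangle = ½ × 3 × 18 = 27.

27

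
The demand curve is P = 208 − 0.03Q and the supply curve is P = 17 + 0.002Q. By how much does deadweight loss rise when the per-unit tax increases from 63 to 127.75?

192985.35

Competitive equilibrium: 208 − 0.03Q = 17 + 0.002Q → Q* = 5968.75, P* = 28.9375.
For a per-unit tax t: ΔQ = t/0.032, so DWL = ½·t·(t/0.032) = t²/0.064.
At t = 63: DWL = 62015.625. At t = 127.75: DWL = 255000.977.
Increase = 255000.977 − 62015.625 = 192985.35.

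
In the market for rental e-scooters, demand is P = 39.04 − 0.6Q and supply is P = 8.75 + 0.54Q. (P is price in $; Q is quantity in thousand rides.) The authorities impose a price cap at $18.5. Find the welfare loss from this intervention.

$41.32 thousand

Competitive equilibrium: 39.04 − 0.6Q = 8.75 + 0.54Q → Q* = 26.5702, P* = 23.0979.
At the ceiling P = 18.5, quantity supplied = (18.5 − 8.75)/0.54 = 18.0556.
Willingness to pay at Q' = 18.0556: 39.04 − 0.6·18.0556 = 28.2066.
ΔQ = 26.5702 − 18.0556 = 8.5146; wedge = 28.2066 − 18.5 = 9.7066.
Welfare loss = ½ × 8.5146 × 9.7066 = $41.32 thousand.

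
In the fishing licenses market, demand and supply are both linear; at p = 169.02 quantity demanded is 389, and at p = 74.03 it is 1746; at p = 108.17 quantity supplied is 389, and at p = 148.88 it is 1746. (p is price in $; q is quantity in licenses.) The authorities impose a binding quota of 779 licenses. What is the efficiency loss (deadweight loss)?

$2387.11

Demand slope = (74.03 − 169.02)/(1746 − 389) = −0.07, so p = 196.25 − 0.07q.
Supply slope = (148.88 − 108.17)/(1746 − 389) = 0.03, so p = 96.5 + 0.03q.
Competitive equilibrium: 196.25 − 0.07q = 96.5 + 0.03q → q* = 997.5, p* = 126.425.
At q = 779: demand price = 196.25 − 0.07·779 = 141.72; supply price = 96.5 + 0.03·779 = 119.87.
Δq = 997.5 − 779 = 218.5; wedge = 141.72 − 119.87 = 21.85.
The triangle = ½ × 218.5 × 21.85 = $2387.11.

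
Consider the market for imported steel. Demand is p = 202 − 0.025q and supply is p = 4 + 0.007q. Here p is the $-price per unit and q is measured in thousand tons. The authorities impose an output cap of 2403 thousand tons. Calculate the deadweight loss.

Competitive equilibrium: 202 − 0.025q = 4 + 0.007q → q* = 6187.5, p* = 47.3125.
At q = 2403: demand price = 202 − 0.025·2403 = 141.925; supply price = 4 + 0.007·2403 = 20.821.
Δq = 6187.5 − 2403 = 3784.5; wedge = 141.925 − 20.821 = 121.104.
The triangle = ½ × 3784.5 × 121.104 = $229159.044 thousand.

$229159.044 thousand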